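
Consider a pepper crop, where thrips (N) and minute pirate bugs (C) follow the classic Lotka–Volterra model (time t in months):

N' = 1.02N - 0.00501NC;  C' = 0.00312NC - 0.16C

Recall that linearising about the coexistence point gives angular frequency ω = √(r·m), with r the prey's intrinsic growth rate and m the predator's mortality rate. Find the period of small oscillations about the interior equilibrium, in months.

Here r = 1.02 and m = 0.16, so r·m = 0.163.
ω = √0.163 = 0.404 per month, hence T = 2π/ω ≈ 15.6 months.

T ≈ 15.6 months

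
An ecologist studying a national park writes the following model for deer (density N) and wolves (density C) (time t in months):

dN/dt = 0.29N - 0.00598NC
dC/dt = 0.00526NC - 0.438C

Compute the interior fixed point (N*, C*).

N* ≈ 83.3, C* ≈ 48.5

Set dC/dt = 0 with C > 0: 0.00526N - 0.438 = 0, so N* = 0.438/0.00526 = 83.3.
Set dN/dt = 0 with N > 0: 0.29 - 0.00598C = 0, so C* = 0.29/0.00598 = 48.5.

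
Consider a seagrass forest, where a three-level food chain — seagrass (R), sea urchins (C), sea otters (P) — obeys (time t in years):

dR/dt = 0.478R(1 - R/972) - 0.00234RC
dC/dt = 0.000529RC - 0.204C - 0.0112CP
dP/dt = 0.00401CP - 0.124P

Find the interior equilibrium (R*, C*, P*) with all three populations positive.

From dP/dt = 0: 0.00401C* = 0.124, so C* = 30.9.
From dR/dt = 0: 0.478(1 - R*/972) = 0.00234·30.9, giving R* = 972·(1 - 0.151) = 825.
From dC/dt = 0: 0.000529·825 - 0.204 = 0.0112P*, so P* = 0.232/0.0112 = 20.7.

R* ≈ 825, C* ≈ 30.9, P* ≈ 20.7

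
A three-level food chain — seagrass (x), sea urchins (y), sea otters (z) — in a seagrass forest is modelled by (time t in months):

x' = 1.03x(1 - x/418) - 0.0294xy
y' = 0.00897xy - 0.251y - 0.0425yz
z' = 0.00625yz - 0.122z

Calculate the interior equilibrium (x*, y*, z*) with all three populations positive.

x* ≈ 185, y* ≈ 19.5, z* ≈ 33.2

From dz/dt = 0: 0.00625y* = 0.122, so y* = 19.5.
From dx/dt = 0: 1.03(1 - x*/418) = 0.0294·19.5, giving x* = 418·(1 - 0.557) = 185.
From dy/dt = 0: 0.00897·185 - 0.251 = 0.0425z*, so z* = 1.41/0.0425 = 33.2.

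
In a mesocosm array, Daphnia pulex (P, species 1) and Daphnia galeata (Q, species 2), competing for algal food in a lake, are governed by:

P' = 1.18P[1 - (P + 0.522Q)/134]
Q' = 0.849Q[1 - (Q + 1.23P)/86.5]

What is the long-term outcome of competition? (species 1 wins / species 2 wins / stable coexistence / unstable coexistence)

Compare the nullcline intercepts: K1/α12 = 134/0.522 = 257 > K2 = 86.5; K2/α21 = 86.5/1.23 = 70.3 < K1 = 134.
Since the inequalities point opposite ways, species 1 can invade but species 2 cannot.

species 1 excludes species 2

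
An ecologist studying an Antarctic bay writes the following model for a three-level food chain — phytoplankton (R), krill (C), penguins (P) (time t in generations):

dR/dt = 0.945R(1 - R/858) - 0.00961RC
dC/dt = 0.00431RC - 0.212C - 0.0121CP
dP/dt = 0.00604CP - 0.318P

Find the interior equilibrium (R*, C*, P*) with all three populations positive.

From dP/dt = 0: 0.00604C* = 0.318, so C* = 52.6.
From dR/dt = 0: 0.945(1 - R*/858) = 0.00961·52.6, giving R* = 858·(1 - 0.535) = 399.
From dC/dt = 0: 0.00431·399 - 0.212 = 0.0121P*, so P* = 1.51/0.0121 = 124.

R* ≈ 399, C* ≈ 52.6, P* ≈ 124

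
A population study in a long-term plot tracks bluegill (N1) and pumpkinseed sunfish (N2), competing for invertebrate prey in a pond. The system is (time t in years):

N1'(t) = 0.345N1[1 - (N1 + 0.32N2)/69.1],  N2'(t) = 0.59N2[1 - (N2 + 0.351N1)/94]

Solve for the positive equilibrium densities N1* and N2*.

N1* ≈ 44, N2* ≈ 78.6

Setting both brackets to zero gives the nullclines N1 + 0.32N2 = 69.1 and 0.351N1 + N2 = 94.
Substituting N2 = 94 - 0.351N1 into the first: N1(1 - 0.32·0.351) = 69.1 - 0.32·94.
So N1* = 39/0.888 = 44, and then N2* = 94 - 0.351·44 = 78.6.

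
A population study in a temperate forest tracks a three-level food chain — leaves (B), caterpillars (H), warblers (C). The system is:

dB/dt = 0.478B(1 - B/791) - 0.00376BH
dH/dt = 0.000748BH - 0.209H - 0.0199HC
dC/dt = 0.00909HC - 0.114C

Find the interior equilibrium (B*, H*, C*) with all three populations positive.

From dC/dt = 0: 0.00909H* = 0.114, so H* = 12.5.
From dB/dt = 0: 0.478(1 - B*/791) = 0.00376·12.5, giving B* = 791·(1 - 0.0987) = 713.
From dH/dt = 0: 0.000748·713 - 0.209 = 0.0199C*, so C* = 0.324/0.0199 = 16.3.

B* ≈ 713, H* ≈ 12.5, C* ≈ 16.3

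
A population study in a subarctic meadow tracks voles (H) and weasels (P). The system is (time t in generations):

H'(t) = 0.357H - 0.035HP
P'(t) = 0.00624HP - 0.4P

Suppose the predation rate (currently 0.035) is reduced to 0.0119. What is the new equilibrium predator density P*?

P* ≈ 30

At the interior fixed point, setting dH/dt = 0 with H > 0 fixes P* = (prey growth rate)/(HP coefficient) — independent of the other coefficients.
With the change, P* = 0.357/0.0119 = 30; it rises from 10.2.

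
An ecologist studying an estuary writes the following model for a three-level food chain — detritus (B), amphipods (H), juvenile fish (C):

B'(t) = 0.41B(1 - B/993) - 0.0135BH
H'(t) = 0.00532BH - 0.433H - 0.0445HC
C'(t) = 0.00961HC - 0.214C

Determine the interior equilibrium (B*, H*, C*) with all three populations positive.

B* ≈ 265, H* ≈ 22.3, C* ≈ 21.9

From dC/dt = 0: 0.00961H* = 0.214, so H* = 22.3.
From dB/dt = 0: 0.41(1 - B*/993) = 0.0135·22.3, giving B* = 993·(1 - 0.733) = 265.
From dH/dt = 0: 0.00532·265 - 0.433 = 0.0445C*, so C* = 0.976/0.0445 = 21.9.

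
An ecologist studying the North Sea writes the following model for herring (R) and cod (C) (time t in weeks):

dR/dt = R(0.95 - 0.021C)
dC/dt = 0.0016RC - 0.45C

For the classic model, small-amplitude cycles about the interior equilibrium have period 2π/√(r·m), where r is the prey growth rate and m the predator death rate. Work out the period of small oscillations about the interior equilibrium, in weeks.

Here r = 0.95 and m = 0.45, so r·m = 0.427.
ω = √0.427 = 0.654 per week, hence T = 2π/ω ≈ 9.61 weeks.

T ≈ 9.61 weeks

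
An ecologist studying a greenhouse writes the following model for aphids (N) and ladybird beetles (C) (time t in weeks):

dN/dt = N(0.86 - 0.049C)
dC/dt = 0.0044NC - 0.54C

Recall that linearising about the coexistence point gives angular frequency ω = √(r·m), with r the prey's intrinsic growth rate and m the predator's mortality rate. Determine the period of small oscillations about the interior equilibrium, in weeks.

T ≈ 9.22 weeks

Here r = 0.86 and m = 0.54, so r·m = 0.464.
ω = √0.464 = 0.681 per week, hence T = 2π/ω ≈ 9.22 weeks.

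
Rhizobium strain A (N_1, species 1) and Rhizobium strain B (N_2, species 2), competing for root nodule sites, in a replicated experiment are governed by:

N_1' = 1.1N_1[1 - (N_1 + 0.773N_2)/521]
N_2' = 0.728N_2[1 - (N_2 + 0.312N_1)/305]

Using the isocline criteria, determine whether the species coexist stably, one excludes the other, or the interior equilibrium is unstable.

Compare the nullcline intercepts: K1/α12 = 521/0.773 = 674 > K2 = 305; K2/α21 = 305/0.312 = 978 > K1 = 521.
Since both inequalities hold, each species can invade when rare, so the interior equilibrium is stable.

stable coexistence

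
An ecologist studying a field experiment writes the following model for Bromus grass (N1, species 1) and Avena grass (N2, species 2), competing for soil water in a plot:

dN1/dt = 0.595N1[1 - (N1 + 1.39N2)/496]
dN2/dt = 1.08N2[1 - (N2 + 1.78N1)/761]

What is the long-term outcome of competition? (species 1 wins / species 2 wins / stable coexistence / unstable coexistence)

unstable coexistence (outcome depends on initial conditions)

Compare the nullcline intercepts: K1/α12 = 496/1.39 = 357 < K2 = 761; K2/α21 = 761/1.78 = 428 < K1 = 496.
Since both are reversed, neither can invade when rare; the interior point is a saddle.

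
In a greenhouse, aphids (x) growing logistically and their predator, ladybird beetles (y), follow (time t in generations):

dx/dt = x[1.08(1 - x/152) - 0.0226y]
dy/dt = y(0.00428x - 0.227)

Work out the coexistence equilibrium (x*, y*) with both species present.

From dy/dt = 0 with y > 0: 0.00428x* = 0.227, so x* = 53.
Substitute into dx/dt = 0: 1.08(1 - 53/152) = 0.0226y*.
The bracket is 0.651, giving y* = 0.703/0.0226 = 31.1.

x* ≈ 53, y* ≈ 31.1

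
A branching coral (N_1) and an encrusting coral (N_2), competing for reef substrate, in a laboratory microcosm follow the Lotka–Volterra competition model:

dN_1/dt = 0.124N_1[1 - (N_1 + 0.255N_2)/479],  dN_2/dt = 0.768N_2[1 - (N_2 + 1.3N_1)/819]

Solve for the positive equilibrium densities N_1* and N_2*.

Setting both brackets to zero gives the nullclines N_1 + 0.255N_2 = 479 and 1.3N_1 + N_2 = 819.
Substituting N_2 = 819 - 1.3N_1 into the first: N_1(1 - 0.255·1.3) = 479 - 0.255·819.
So N_1* = 270/0.668 = 404, and then N_2* = 819 - 1.3·404 = 294.

N_1* ≈ 404, N_2* ≈ 294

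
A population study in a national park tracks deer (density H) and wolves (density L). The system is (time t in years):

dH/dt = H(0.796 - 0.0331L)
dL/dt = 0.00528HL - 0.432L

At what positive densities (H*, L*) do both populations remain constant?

Set dL/dt = 0 with L > 0: 0.00528H - 0.432 = 0, so H* = 0.432/0.00528 = 81.8.
Set dH/dt = 0 with H > 0: 0.796 - 0.0331L = 0, so L* = 0.796/0.0331 = 24.

H* ≈ 81.8, L* ≈ 24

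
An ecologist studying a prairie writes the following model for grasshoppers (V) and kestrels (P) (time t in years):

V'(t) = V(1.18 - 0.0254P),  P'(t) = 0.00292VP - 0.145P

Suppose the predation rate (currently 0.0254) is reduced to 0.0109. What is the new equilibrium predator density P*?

At the interior fixed point, setting dV/dt = 0 with V > 0 fixes P* = (prey growth rate)/(VP coefficient) — independent of the other coefficients.
With the change, P* = 1.18/0.0109 = 108; it rises from 46.5.

P* ≈ 108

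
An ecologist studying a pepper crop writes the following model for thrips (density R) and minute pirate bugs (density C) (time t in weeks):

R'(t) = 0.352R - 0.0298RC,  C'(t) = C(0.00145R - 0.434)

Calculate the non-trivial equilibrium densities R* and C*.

R* ≈ 299, C* ≈ 11.8

Set dC/dt = 0 with C > 0: 0.00145R - 0.434 = 0, so R* = 0.434/0.00145 = 299.
Set dR/dt = 0 with R > 0: 0.352 - 0.0298C = 0, so C* = 0.352/0.0298 = 11.8.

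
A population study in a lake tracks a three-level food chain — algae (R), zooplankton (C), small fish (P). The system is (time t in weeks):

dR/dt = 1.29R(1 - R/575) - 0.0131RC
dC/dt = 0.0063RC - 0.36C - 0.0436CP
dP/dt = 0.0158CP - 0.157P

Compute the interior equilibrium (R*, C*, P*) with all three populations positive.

R* ≈ 517, C* ≈ 9.94, P* ≈ 66.4

From dP/dt = 0: 0.0158C* = 0.157, so C* = 9.94.
From dR/dt = 0: 1.29(1 - R*/575) = 0.0131·9.94, giving R* = 575·(1 - 0.101) = 517.
From dC/dt = 0: 0.0063·517 - 0.36 = 0.0436P*, so P* = 2.9/0.0436 = 66.4.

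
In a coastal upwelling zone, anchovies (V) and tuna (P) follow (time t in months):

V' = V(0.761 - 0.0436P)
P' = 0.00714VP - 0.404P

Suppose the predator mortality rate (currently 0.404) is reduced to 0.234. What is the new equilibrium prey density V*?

At the interior fixed point, setting dP/dt = 0 with P > 0 fixes V* = (predator death rate)/(VP coefficient) — independent of the other coefficients.
With the change, V* = 0.234/0.00714 = 32.8; it falls from 56.6.

V* ≈ 32.8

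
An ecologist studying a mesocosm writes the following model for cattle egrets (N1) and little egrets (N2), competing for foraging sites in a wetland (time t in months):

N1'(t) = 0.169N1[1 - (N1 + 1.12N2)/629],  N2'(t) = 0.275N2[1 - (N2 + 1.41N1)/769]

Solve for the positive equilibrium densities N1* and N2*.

Setting both brackets to zero gives the nullclines N1 + 1.12N2 = 629 and 1.41N1 + N2 = 769.
Substituting N2 = 769 - 1.41N1 into the first: N1(1 - 1.12·1.41) = 629 - 1.12·769.
So N1* = -232/-0.579 = 401, and then N2* = 769 - 1.41·401 = 204.

N1* ≈ 401, N2* ≈ 204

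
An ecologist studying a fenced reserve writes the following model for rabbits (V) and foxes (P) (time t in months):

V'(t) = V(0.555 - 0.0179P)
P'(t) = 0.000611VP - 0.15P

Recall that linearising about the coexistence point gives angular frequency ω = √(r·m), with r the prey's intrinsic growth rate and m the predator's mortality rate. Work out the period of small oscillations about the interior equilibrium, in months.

Here r = 0.555 and m = 0.15, so r·m = 0.0833.
ω = √0.0833 = 0.289 per month, hence T = 2π/ω ≈ 21.8 months.

T ≈ 21.8 months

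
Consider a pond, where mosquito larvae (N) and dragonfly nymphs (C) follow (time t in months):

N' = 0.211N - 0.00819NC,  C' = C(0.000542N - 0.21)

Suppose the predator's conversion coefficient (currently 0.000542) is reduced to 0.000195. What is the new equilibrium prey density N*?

N* ≈ 1080

At the interior fixed point, setting dC/dt = 0 with C > 0 fixes N* = (predator death rate)/(NC coefficient) — independent of the other coefficients.
With the change, N* = 0.21/0.000195 = 1080; it rises from 387.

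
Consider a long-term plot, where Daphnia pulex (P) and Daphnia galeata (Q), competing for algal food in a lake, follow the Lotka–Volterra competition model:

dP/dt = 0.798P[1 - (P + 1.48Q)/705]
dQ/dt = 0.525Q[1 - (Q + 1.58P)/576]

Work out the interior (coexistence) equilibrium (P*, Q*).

P* ≈ 110, Q* ≈ 402

Setting both brackets to zero gives the nullclines P + 1.48Q = 705 and 1.58P + Q = 576.
Substituting Q = 576 - 1.58P into the first: P(1 - 1.48·1.58) = 705 - 1.48·576.
So P* = -147/-1.34 = 110, and then Q* = 576 - 1.58·110 = 402.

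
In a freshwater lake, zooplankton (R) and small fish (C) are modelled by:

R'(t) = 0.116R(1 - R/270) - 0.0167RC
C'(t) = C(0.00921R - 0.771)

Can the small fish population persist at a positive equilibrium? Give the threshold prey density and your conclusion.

Threshold R = 83.7; K > 83.7, so yes, the predator persists.

The predator equation gives dC/dt > 0 only when R > 0.771/0.00921 = 83.7.
Without the predator, R → K = 270. Since 270 > 83.7, the predator can invade and persist.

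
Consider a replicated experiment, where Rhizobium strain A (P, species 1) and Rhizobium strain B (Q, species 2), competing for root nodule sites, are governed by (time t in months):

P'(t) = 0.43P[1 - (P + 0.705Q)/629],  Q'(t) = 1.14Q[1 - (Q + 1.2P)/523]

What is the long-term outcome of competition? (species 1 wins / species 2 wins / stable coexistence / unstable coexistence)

Compare the nullcline intercepts: K1/α12 = 629/0.705 = 892 > K2 = 523; K2/α21 = 523/1.2 = 436 < K1 = 629.
Since the inequalities point opposite ways, species 1 can invade but species 2 cannot.

species 1 excludes species 2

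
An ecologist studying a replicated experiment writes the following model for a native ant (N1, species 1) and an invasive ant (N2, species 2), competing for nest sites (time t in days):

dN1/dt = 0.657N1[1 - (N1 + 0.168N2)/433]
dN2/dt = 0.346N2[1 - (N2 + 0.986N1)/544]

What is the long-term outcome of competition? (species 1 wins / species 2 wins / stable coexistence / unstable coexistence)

Compare the nullcline intercepts: K1/α12 = 433/0.168 = 2580 > K2 = 544; K2/α21 = 544/0.986 = 552 > K1 = 433.
Since both inequalities hold, each species can invade when rare, so the interior equilibrium is stable.

stable coexistence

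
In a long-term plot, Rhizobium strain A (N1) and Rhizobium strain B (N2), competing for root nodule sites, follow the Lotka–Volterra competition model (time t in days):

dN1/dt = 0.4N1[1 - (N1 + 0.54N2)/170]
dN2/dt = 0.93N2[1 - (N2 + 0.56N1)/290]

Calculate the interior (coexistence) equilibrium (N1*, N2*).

Setting both brackets to zero gives the nullclines N1 + 0.54N2 = 170 and 0.56N1 + N2 = 290.
Substituting N2 = 290 - 0.56N1 into the first: N1(1 - 0.54·0.56) = 170 - 0.54·290.
So N1* = 13.4/0.698 = 19.2, and then N2* = 290 - 0.56·19.2 = 279.

N1* ≈ 19.2, N2* ≈ 279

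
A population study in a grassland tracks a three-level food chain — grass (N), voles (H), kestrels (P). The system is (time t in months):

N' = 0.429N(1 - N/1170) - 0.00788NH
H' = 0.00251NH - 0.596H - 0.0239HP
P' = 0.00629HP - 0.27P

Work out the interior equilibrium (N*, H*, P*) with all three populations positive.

N* ≈ 247, H* ≈ 42.9, P* ≈ 1.06

From dP/dt = 0: 0.00629H* = 0.27, so H* = 42.9.
From dN/dt = 0: 0.429(1 - N*/1170) = 0.00788·42.9, giving N* = 1170·(1 - 0.788) = 247.
From dH/dt = 0: 0.00251·247 - 0.596 = 0.0239P*, so P* = 0.0252/0.0239 = 1.06.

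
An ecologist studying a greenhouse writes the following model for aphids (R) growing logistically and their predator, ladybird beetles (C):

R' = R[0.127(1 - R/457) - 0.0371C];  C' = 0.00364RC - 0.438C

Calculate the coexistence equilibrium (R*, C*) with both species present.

From dC/dt = 0 with C > 0: 0.00364R* = 0.438, so R* = 120.
Substitute into dR/dt = 0: 0.127(1 - 120/457) = 0.0371C*.
The bracket is 0.737, giving C* = 0.0936/0.0371 = 2.52.

R* ≈ 120, C* ≈ 2.52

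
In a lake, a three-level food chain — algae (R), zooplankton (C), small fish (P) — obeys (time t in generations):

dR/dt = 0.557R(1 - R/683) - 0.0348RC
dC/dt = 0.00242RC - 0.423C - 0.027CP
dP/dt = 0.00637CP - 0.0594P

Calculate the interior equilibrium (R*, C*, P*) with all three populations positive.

R* ≈ 285, C* ≈ 9.32, P* ≈ 9.89

From dP/dt = 0: 0.00637C* = 0.0594, so C* = 9.32.
From dR/dt = 0: 0.557(1 - R*/683) = 0.0348·9.32, giving R* = 683·(1 - 0.583) = 285.
From dC/dt = 0: 0.00242·285 - 0.423 = 0.027P*, so P* = 0.267/0.027 = 9.89.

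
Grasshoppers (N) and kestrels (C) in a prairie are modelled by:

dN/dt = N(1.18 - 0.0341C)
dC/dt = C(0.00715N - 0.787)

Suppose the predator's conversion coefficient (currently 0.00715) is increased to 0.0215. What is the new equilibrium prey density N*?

At the interior fixed point, setting dC/dt = 0 with C > 0 fixes N* = (predator death rate)/(NC coefficient) — independent of the other coefficients.
With the change, N* = 0.787/0.0215 = 36.6; it falls from 110.

N* ≈ 36.6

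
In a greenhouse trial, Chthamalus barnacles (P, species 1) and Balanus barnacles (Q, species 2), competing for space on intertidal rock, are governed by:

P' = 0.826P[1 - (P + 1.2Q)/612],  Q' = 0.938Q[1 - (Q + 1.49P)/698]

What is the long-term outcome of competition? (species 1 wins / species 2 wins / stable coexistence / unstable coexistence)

Compare the nullcline intercepts: K1/α12 = 612/1.2 = 510 < K2 = 698; K2/α21 = 698/1.49 = 468 < K1 = 612.
Since both are reversed, neither can invade when rare; the interior point is a saddle.

unstable coexistence (outcome depends on initial conditions)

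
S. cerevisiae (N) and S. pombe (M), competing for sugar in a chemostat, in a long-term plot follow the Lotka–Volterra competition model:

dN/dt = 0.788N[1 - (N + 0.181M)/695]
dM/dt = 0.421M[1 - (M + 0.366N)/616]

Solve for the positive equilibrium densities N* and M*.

N* ≈ 625, M* ≈ 387

Setting both brackets to zero gives the nullclines N + 0.181M = 695 and 0.366N + M = 616.
Substituting M = 616 - 0.366N into the first: N(1 - 0.181·0.366) = 695 - 0.181·616.
So N* = 584/0.934 = 625, and then M* = 616 - 0.366·625 = 387.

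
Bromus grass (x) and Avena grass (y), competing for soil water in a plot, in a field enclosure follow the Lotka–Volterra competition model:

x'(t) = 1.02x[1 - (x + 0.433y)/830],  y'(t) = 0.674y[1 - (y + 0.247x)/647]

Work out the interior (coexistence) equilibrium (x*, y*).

Setting both brackets to zero gives the nullclines x + 0.433y = 830 and 0.247x + y = 647.
Substituting y = 647 - 0.247x into the first: x(1 - 0.433·0.247) = 830 - 0.433·647.
So x* = 550/0.893 = 616, and then y* = 647 - 0.247·616 = 495.

x* ≈ 616, y* ≈ 495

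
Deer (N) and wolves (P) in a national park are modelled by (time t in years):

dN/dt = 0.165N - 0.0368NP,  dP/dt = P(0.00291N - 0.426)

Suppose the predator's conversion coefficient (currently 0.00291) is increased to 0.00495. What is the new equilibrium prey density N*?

At the interior fixed point, setting dP/dt = 0 with P > 0 fixes N* = (predator death rate)/(NP coefficient) — independent of the other coefficients.
With the change, N* = 0.426/0.00495 = 86.1; it falls from 146.

N* ≈ 86.1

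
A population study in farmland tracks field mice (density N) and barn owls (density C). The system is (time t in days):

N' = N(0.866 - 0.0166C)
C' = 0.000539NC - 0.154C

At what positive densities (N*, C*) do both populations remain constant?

N* ≈ 286, C* ≈ 52.2

Set dC/dt = 0 with C > 0: 0.000539N - 0.154 = 0, so N* = 0.154/0.000539 = 286.
Set dN/dt = 0 with N > 0: 0.866 - 0.0166C = 0, so C* = 0.866/0.0166 = 52.2.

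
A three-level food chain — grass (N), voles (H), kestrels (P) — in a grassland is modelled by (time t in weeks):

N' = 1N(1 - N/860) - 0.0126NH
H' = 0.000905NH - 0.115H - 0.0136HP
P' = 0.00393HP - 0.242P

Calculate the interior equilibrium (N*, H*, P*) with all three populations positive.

N* ≈ 193, H* ≈ 61.6, P* ≈ 4.37

From dP/dt = 0: 0.00393H* = 0.242, so H* = 61.6.
From dN/dt = 0: 1(1 - N*/860) = 0.0126·61.6, giving N* = 860·(1 - 0.776) = 193.
From dH/dt = 0: 0.000905·193 - 0.115 = 0.0136P*, so P* = 0.0594/0.0136 = 4.37.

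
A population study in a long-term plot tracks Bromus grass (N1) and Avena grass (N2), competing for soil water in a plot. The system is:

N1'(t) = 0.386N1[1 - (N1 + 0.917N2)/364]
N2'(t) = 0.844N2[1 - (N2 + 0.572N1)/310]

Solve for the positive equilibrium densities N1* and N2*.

N1* ≈ 168, N2* ≈ 214

Setting both brackets to zero gives the nullclines N1 + 0.917N2 = 364 and 0.572N1 + N2 = 310.
Substituting N2 = 310 - 0.572N1 into the first: N1(1 - 0.917·0.572) = 364 - 0.917·310.
So N1* = 79.7/0.475 = 168, and then N2* = 310 - 0.572·168 = 214.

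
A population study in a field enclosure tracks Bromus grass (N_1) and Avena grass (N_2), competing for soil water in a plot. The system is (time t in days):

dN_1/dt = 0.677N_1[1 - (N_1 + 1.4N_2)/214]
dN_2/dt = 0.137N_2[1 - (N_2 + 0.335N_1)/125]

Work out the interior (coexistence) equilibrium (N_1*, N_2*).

N_1* ≈ 73.4, N_2* ≈ 100

Setting both brackets to zero gives the nullclines N_1 + 1.4N_2 = 214 and 0.335N_1 + N_2 = 125.
Substituting N_2 = 125 - 0.335N_1 into the first: N_1(1 - 1.4·0.335) = 214 - 1.4·125.
So N_1* = 39/0.531 = 73.4, and then N_2* = 125 - 0.335·73.4 = 100.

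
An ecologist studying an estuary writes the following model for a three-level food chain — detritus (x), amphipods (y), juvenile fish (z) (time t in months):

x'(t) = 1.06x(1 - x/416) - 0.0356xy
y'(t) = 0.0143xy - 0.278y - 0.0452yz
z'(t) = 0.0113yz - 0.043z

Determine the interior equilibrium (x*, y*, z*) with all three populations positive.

From dz/dt = 0: 0.0113y* = 0.043, so y* = 3.81.
From dx/dt = 0: 1.06(1 - x*/416) = 0.0356·3.81, giving x* = 416·(1 - 0.128) = 363.
From dy/dt = 0: 0.0143·363 - 0.278 = 0.0452z*, so z* = 4.91/0.0452 = 109.

x* ≈ 363, y* ≈ 3.81, z* ≈ 109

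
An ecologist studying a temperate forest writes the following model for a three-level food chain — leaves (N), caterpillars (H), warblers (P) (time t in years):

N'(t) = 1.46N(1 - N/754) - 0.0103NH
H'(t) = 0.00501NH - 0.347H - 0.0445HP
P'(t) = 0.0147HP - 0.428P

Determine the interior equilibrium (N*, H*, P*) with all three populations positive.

N* ≈ 599, H* ≈ 29.1, P* ≈ 59.7

From dP/dt = 0: 0.0147H* = 0.428, so H* = 29.1.
From dN/dt = 0: 1.46(1 - N*/754) = 0.0103·29.1, giving N* = 754·(1 - 0.205) = 599.
From dH/dt = 0: 0.00501·599 - 0.347 = 0.0445P*, so P* = 2.65/0.0445 = 59.7.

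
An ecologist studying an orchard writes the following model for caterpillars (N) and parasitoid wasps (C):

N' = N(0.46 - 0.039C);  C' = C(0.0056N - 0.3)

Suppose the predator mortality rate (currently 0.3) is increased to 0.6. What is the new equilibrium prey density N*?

At the interior fixed point, setting dC/dt = 0 with C > 0 fixes N* = (predator death rate)/(NC coefficient) — independent of the other coefficients.
With the change, N* = 0.6/0.0056 = 107; it rises from 53.6.

N* ≈ 107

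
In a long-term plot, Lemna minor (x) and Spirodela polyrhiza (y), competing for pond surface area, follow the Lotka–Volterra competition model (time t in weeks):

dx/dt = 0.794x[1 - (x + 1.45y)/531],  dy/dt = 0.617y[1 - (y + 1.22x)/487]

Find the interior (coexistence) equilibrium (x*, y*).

x* ≈ 228, y* ≈ 209

Setting both brackets to zero gives the nullclines x + 1.45y = 531 and 1.22x + y = 487.
Substituting y = 487 - 1.22x into the first: x(1 - 1.45·1.22) = 531 - 1.45·487.
So x* = -175/-0.769 = 228, and then y* = 487 - 1.22·228 = 209.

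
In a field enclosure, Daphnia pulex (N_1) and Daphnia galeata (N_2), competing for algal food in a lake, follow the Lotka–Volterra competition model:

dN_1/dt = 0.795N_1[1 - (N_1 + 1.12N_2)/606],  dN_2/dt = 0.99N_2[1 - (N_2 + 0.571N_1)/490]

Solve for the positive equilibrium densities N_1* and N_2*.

N_1* ≈ 159, N_2* ≈ 399

Setting both brackets to zero gives the nullclines N_1 + 1.12N_2 = 606 and 0.571N_1 + N_2 = 490.
Substituting N_2 = 490 - 0.571N_1 into the first: N_1(1 - 1.12·0.571) = 606 - 1.12·490.
So N_1* = 57.2/0.36 = 159, and then N_2* = 490 - 0.571·159 = 399.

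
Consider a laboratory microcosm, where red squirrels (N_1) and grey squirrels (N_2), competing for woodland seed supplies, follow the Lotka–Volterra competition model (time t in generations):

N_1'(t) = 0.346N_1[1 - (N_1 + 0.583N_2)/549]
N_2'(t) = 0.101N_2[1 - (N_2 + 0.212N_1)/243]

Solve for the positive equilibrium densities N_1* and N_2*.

Setting both brackets to zero gives the nullclines N_1 + 0.583N_2 = 549 and 0.212N_1 + N_2 = 243.
Substituting N_2 = 243 - 0.212N_1 into the first: N_1(1 - 0.583·0.212) = 549 - 0.583·243.
So N_1* = 407/0.876 = 465, and then N_2* = 243 - 0.212·465 = 144.

N_1* ≈ 465, N_2* ≈ 144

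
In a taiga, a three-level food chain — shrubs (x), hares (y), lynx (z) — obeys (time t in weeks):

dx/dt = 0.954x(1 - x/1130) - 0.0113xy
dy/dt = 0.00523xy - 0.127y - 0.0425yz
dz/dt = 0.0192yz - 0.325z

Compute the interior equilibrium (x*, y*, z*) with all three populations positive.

x* ≈ 903, y* ≈ 16.9, z* ≈ 108

From dz/dt = 0: 0.0192y* = 0.325, so y* = 16.9.
From dx/dt = 0: 0.954(1 - x*/1130) = 0.0113·16.9, giving x* = 1130·(1 - 0.2) = 903.
From dy/dt = 0: 0.00523·903 - 0.127 = 0.0425z*, so z* = 4.6/0.0425 = 108.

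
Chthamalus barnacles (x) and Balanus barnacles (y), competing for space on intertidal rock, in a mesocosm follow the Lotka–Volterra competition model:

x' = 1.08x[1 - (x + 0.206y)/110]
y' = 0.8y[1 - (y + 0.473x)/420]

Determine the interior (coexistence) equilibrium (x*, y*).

x* ≈ 26, y* ≈ 408

Setting both brackets to zero gives the nullclines x + 0.206y = 110 and 0.473x + y = 420.
Substituting y = 420 - 0.473x into the first: x(1 - 0.206·0.473) = 110 - 0.206·420.
So x* = 23.5/0.903 = 26, and then y* = 420 - 0.473·26 = 408.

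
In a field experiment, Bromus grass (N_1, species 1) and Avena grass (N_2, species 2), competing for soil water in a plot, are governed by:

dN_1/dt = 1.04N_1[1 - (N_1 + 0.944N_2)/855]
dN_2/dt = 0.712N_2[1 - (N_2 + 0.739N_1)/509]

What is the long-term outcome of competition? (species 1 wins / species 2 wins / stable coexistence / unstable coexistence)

Compare the nullcline intercepts: K1/α12 = 855/0.944 = 906 > K2 = 509; K2/α21 = 509/0.739 = 689 < K1 = 855.
Since the inequalities point opposite ways, species 1 can invade but species 2 cannot.

species 1 excludes species 2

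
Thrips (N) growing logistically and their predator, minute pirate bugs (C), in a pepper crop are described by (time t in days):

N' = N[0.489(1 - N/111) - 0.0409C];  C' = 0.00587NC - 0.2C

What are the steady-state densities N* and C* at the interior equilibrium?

From dC/dt = 0 with C > 0: 0.00587N* = 0.2, so N* = 34.1.
Substitute into dN/dt = 0: 0.489(1 - 34.1/111) = 0.0409C*.
The bracket is 0.693, giving C* = 0.339/0.0409 = 8.29.

N* ≈ 34.1, C* ≈ 8.29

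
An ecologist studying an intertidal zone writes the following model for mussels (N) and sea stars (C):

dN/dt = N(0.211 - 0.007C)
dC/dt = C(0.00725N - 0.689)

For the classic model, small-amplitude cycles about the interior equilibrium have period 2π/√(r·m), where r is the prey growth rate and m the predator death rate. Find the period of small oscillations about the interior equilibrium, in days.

Here r = 0.211 and m = 0.689, so r·m = 0.145.
ω = √0.145 = 0.381 per day, hence T = 2π/ω ≈ 16.5 days.

T ≈ 16.5 days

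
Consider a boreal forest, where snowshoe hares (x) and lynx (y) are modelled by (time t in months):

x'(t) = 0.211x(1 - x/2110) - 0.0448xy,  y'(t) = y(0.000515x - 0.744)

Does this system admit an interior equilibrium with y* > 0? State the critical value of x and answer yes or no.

The predator equation gives dy/dt > 0 only when x > 0.744/0.000515 = 1440.
Without the predator, x → K = 2110. Since 2110 > 1440, the predator can invade and persist.

Threshold x = 1440; K > 1440, so yes, the predator persists.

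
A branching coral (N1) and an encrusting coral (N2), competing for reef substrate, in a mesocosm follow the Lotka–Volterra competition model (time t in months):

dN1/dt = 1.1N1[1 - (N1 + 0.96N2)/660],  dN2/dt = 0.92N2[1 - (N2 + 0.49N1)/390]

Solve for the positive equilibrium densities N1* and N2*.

Setting both brackets to zero gives the nullclines N1 + 0.96N2 = 660 and 0.49N1 + N2 = 390.
Substituting N2 = 390 - 0.49N1 into the first: N1(1 - 0.96·0.49) = 660 - 0.96·390.
So N1* = 286/0.53 = 539, and then N2* = 390 - 0.49·539 = 126.

N1* ≈ 539, N2* ≈ 126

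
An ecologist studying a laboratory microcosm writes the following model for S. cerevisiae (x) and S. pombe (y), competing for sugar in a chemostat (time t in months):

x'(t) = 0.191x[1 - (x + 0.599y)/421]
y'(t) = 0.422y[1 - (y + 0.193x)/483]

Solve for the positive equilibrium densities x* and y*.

x* ≈ 149, y* ≈ 454

Setting both brackets to zero gives the nullclines x + 0.599y = 421 and 0.193x + y = 483.
Substituting y = 483 - 0.193x into the first: x(1 - 0.599·0.193) = 421 - 0.599·483.
So x* = 132/0.884 = 149, and then y* = 483 - 0.193·149 = 454.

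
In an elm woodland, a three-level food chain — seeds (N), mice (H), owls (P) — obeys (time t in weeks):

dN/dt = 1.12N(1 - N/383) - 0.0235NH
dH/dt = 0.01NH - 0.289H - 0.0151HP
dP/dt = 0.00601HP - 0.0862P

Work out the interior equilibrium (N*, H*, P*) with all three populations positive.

From dP/dt = 0: 0.00601H* = 0.0862, so H* = 14.3.
From dN/dt = 0: 1.12(1 - N*/383) = 0.0235·14.3, giving N* = 383·(1 - 0.301) = 268.
From dH/dt = 0: 0.01·268 - 0.289 = 0.0151P*, so P* = 2.39/0.0151 = 158.

N* ≈ 268, H* ≈ 14.3, P* ≈ 158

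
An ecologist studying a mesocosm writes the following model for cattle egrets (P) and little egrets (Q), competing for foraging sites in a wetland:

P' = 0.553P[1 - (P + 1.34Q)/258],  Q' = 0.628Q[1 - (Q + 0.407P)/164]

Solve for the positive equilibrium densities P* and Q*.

Setting both brackets to zero gives the nullclines P + 1.34Q = 258 and 0.407P + Q = 164.
Substituting Q = 164 - 0.407P into the first: P(1 - 1.34·0.407) = 258 - 1.34·164.
So P* = 38.2/0.455 = 84.1, and then Q* = 164 - 0.407·84.1 = 130.

P* ≈ 84.1, Q* ≈ 130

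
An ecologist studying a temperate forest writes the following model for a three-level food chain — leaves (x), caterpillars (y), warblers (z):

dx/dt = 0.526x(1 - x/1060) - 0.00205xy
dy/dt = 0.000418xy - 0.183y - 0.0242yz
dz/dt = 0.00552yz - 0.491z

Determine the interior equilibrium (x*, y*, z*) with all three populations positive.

x* ≈ 693, y* ≈ 88.9, z* ≈ 4.4

From dz/dt = 0: 0.00552y* = 0.491, so y* = 88.9.
From dx/dt = 0: 0.526(1 - x*/1060) = 0.00205·88.9, giving x* = 1060·(1 - 0.347) = 693.
From dy/dt = 0: 0.000418·693 - 0.183 = 0.0242z*, so z* = 0.106/0.0242 = 4.4.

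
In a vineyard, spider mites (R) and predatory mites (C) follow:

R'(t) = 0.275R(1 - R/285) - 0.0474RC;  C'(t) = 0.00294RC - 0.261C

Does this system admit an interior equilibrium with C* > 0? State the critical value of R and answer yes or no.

The predator equation gives dC/dt > 0 only when R > 0.261/0.00294 = 88.8.
Without the predator, R → K = 285. Since 285 > 88.8, the predator can invade and persist.

Threshold R = 88.8; K > 88.8, so yes, the predator persists.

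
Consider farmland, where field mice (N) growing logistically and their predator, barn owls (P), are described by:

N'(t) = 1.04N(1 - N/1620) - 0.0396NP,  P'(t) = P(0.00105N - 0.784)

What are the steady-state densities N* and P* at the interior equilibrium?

From dP/dt = 0 with P > 0: 0.00105N* = 0.784, so N* = 747.
Substitute into dN/dt = 0: 1.04(1 - 747/1620) = 0.0396P*.
The bracket is 0.539, giving P* = 0.561/0.0396 = 14.2.

N* ≈ 747, P* ≈ 14.2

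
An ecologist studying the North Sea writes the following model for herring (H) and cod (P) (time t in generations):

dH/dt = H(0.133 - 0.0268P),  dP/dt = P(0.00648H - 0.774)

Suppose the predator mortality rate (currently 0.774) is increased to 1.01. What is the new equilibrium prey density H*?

At the interior fixed point, setting dP/dt = 0 with P > 0 fixes H* = (predator death rate)/(HP coefficient) — independent of the other coefficients.
With the change, H* = 1.01/0.00648 = 156; it rises from 119.

H* ≈ 156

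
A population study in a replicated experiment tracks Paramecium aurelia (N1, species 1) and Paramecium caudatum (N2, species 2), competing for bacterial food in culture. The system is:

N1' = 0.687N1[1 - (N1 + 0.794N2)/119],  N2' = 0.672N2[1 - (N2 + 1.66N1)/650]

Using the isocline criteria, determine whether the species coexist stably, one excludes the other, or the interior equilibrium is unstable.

Compare the nullcline intercepts: K1/α12 = 119/0.794 = 150 < K2 = 650; K2/α21 = 650/1.66 = 392 > K1 = 119.
Since the inequalities point opposite ways, species 2 can invade but species 1 cannot.

species 2 excludes species 1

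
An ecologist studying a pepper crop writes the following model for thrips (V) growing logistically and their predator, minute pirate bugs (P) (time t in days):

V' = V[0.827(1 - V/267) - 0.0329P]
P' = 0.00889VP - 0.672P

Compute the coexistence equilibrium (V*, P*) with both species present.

From dP/dt = 0 with P > 0: 0.00889V* = 0.672, so V* = 75.6.
Substitute into dV/dt = 0: 0.827(1 - 75.6/267) = 0.0329P*.
The bracket is 0.717, giving P* = 0.593/0.0329 = 18.

V* ≈ 75.6, P* ≈ 18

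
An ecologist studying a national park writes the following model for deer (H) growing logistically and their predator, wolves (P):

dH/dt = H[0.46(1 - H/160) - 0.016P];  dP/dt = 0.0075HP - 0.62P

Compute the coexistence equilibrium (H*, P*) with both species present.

H* ≈ 82.7, P* ≈ 13.9

From dP/dt = 0 with P > 0: 0.0075H* = 0.62, so H* = 82.7.
Substitute into dH/dt = 0: 0.46(1 - 82.7/160) = 0.016P*.
The bracket is 0.483, giving P* = 0.222/0.016 = 13.9.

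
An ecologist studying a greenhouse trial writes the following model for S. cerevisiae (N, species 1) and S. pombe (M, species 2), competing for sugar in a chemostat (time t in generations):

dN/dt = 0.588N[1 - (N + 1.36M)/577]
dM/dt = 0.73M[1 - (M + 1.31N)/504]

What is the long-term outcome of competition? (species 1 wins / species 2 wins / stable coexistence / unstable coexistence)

Compare the nullcline intercepts: K1/α12 = 577/1.36 = 424 < K2 = 504; K2/α21 = 504/1.31 = 385 < K1 = 577.
Since both are reversed, neither can invade when rare; the interior point is a saddle.

unstable coexistence (outcome depends on initial conditions)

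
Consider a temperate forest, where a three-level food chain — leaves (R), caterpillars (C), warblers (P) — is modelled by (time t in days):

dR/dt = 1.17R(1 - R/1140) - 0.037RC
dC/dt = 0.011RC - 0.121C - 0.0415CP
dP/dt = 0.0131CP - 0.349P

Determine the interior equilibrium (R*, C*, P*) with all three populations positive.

From dP/dt = 0: 0.0131C* = 0.349, so C* = 26.6.
From dR/dt = 0: 1.17(1 - R*/1140) = 0.037·26.6, giving R* = 1140·(1 - 0.843) = 180.
From dC/dt = 0: 0.011·180 - 0.121 = 0.0415P*, so P* = 1.85/0.0415 = 44.7.

R* ≈ 180, C* ≈ 26.6, P* ≈ 44.7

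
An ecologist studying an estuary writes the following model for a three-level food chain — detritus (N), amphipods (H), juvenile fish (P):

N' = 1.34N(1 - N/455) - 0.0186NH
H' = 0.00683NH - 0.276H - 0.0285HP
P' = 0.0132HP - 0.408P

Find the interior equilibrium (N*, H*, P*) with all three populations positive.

N* ≈ 260, H* ≈ 30.9, P* ≈ 52.6

From dP/dt = 0: 0.0132H* = 0.408, so H* = 30.9.
From dN/dt = 0: 1.34(1 - N*/455) = 0.0186·30.9, giving N* = 455·(1 - 0.429) = 260.
From dH/dt = 0: 0.00683·260 - 0.276 = 0.0285P*, so P* = 1.5/0.0285 = 52.6.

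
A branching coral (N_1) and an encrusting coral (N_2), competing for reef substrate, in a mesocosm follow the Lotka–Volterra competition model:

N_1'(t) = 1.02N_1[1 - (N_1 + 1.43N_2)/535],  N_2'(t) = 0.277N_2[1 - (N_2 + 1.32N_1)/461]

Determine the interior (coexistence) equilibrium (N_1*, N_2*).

Setting both brackets to zero gives the nullclines N_1 + 1.43N_2 = 535 and 1.32N_1 + N_2 = 461.
Substituting N_2 = 461 - 1.32N_1 into the first: N_1(1 - 1.43·1.32) = 535 - 1.43·461.
So N_1* = -124/-0.888 = 140, and then N_2* = 461 - 1.32·140 = 276.

N_1* ≈ 140, N_2* ≈ 276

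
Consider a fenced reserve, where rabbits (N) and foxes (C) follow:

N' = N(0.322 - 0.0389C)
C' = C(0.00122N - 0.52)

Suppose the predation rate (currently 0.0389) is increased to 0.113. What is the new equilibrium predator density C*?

At the interior fixed point, setting dN/dt = 0 with N > 0 fixes C* = (prey growth rate)/(NC coefficient) — independent of the other coefficients.
With the change, C* = 0.322/0.113 = 2.85; it falls from 8.28.

C* ≈ 2.85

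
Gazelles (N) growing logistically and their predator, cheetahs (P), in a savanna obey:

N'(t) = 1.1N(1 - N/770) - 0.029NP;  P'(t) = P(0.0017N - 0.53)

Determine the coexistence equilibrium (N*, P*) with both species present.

N* ≈ 312, P* ≈ 22.6

From dP/dt = 0 with P > 0: 0.0017N* = 0.53, so N* = 312.
Substitute into dN/dt = 0: 1.1(1 - 312/770) = 0.029P*.
The bracket is 0.595, giving P* = 0.655/0.029 = 22.6.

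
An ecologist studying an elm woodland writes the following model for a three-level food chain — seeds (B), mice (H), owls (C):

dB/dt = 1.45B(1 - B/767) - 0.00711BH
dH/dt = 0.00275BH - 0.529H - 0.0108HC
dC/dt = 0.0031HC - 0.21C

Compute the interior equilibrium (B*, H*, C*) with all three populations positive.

B* ≈ 512, H* ≈ 67.7, C* ≈ 81.4

From dC/dt = 0: 0.0031H* = 0.21, so H* = 67.7.
From dB/dt = 0: 1.45(1 - B*/767) = 0.00711·67.7, giving B* = 767·(1 - 0.332) = 512.
From dH/dt = 0: 0.00275·512 - 0.529 = 0.0108C*, so C* = 0.88/0.0108 = 81.4.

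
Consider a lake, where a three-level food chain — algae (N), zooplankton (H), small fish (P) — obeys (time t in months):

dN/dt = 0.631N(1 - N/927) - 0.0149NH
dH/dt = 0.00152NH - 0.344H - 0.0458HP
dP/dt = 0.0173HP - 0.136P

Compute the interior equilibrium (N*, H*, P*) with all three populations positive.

From dP/dt = 0: 0.0173H* = 0.136, so H* = 7.86.
From dN/dt = 0: 0.631(1 - N*/927) = 0.0149·7.86, giving N* = 927·(1 - 0.186) = 755.
From dH/dt = 0: 0.00152·755 - 0.344 = 0.0458P*, so P* = 0.803/0.0458 = 17.5.

N* ≈ 755, H* ≈ 7.86, P* ≈ 17.5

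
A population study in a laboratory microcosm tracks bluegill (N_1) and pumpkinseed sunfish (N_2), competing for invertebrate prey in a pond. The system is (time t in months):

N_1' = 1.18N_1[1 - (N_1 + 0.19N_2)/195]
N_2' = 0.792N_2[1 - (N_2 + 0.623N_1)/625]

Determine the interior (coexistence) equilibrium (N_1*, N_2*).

Setting both brackets to zero gives the nullclines N_1 + 0.19N_2 = 195 and 0.623N_1 + N_2 = 625.
Substituting N_2 = 625 - 0.623N_1 into the first: N_1(1 - 0.19·0.623) = 195 - 0.19·625.
So N_1* = 76.2/0.882 = 86.5, and then N_2* = 625 - 0.623·86.5 = 571.

N_1* ≈ 86.5, N_2* ≈ 571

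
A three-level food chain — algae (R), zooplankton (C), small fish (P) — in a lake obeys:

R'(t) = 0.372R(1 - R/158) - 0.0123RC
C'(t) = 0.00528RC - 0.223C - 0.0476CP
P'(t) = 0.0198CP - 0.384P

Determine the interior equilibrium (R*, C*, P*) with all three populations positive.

From dP/dt = 0: 0.0198C* = 0.384, so C* = 19.4.
From dR/dt = 0: 0.372(1 - R*/158) = 0.0123·19.4, giving R* = 158·(1 - 0.641) = 56.7.
From dC/dt = 0: 0.00528·56.7 - 0.223 = 0.0476P*, so P* = 0.0763/0.0476 = 1.6.

R* ≈ 56.7, C* ≈ 19.4, P* ≈ 1.6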